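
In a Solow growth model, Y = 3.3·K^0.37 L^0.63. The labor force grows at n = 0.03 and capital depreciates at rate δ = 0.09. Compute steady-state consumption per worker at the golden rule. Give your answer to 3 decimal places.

Break-even investment rate: n + δ = 0.03 + 0.09 = 0.12.
Setting f'(k) = n+δ gives 0.37·3.3·k^(0.37−1) = 0.12, hence k_gold = (0.37·3.3/0.12)^(1/0.63) ≈ 39.7430.
y_gold = 3.3·39.7430^0.37 ≈ 12.8896.
c_gold = y_gold − (n+δ)·k_gold = 12.8896 − 0.12·39.7430 ≈ 8.1205.

c_gold ≈ 8.120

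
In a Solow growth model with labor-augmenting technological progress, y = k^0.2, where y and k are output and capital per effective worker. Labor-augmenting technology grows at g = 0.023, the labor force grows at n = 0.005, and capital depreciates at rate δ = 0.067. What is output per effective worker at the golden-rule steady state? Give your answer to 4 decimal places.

Break-even investment rate: n + g + δ = 0.005 + 0.023 + 0.067 = 0.095.
At the golden rule the marginal product of capital equals n+g+δ: 0.2·k^(0.2−1) = 0.095. Solving, k_gold = (0.2/0.095)^(1/0.8) ≈ 2.5359.
Output: y_gold = k_gold^0.2 = 2.5359^0.2 ≈ 1.2046.

y_gold ≈ 1.2046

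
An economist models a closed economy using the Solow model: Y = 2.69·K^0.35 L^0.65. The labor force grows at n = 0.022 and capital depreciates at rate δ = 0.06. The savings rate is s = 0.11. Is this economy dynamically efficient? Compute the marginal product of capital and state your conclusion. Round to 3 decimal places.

dynamically efficient; MPK ≈ 0.261

The effective depreciation rate is n + δ = 0.022 + 0.06 = 0.082.
Steady-state k*: s·A·k^0.35 = 0.082·k gives k* = (0.11·2.69/0.082)^(1/0.65) ≈ 7.2017.
MPK = 0.35·2.69·7.2017^(-0.65) ≈ 0.2609.
MPK > n+δ = 0.082, so the economy is dynamically efficient (under-saving).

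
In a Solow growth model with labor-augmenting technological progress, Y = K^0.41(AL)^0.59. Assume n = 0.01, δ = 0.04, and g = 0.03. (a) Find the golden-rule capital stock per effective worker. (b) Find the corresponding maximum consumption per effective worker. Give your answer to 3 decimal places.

Capital per effective worker breaks even when investment replaces (n + g + δ)·k; here n + g + δ = 0.08.
Setting f'(k) = n+g+δ gives 0.41·k^(0.41−1) = 0.08, hence k_gold = (0.41/0.08)^(1/0.59) ≈ 15.9541.
y_gold = 15.9541^0.41 ≈ 3.1130; c_gold = y_gold − 0.08·k_gold ≈ 1.8367.

(a) k_gold ≈ 15.954; (b) c_gold ≈ 1.837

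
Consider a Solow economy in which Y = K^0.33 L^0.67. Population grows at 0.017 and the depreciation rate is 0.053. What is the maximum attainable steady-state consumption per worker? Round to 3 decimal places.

Break-even investment rate: n + δ = 0.017 + 0.053 = 0.07.
Maximizing c = f(k) − (n+δ)·k gives f'(k) = n+δ, i.e. 0.33·k^(0.33−1) = 0.07, so k_gold = (0.33/0.07)^(1/0.67) ≈ 10.1181.
y_gold = 10.1181^0.33 ≈ 2.1463.
c_gold = y_gold − (n+δ)·k_gold = 2.1463 − 0.07·10.1181 ≈ 1.4380.

c_gold ≈ 1.438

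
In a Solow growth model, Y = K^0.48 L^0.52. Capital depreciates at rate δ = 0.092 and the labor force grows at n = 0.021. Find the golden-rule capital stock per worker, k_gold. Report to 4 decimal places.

k_gold ≈ 16.1438

Break-even investment rate: n + δ = 0.021 + 0.092 = 0.113.
Golden rule sets MPK = n+δ: 0.48·k^(0.48−1) = 0.113, so k_gold = (0.48/0.113)^(1/0.52) ≈ 16.1438.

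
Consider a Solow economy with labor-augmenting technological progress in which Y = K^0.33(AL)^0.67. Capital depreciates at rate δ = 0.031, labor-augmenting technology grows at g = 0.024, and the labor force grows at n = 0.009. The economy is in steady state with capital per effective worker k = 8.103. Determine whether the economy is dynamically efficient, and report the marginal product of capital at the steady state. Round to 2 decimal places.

dynamically efficient; MPK ≈ 0.08

n + g + δ = 0.009 + 0.024 + 0.031 = 0.064.
MPK = 0.33·k^(0.33−1) = 0.33·8.103^(-0.67) ≈ 0.0812.
MPK > 0.064, so the economy is dynamically efficient (under-saving).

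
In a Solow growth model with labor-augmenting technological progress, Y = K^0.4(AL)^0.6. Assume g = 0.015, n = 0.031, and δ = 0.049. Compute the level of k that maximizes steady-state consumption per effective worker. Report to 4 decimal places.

Capital per effective worker breaks even when investment replaces (n + g + δ)·k; here n + g + δ = 0.095.
At the golden rule the marginal product of capital equals n+g+δ: 0.4·k^(0.4−1) = 0.095. Solving, k_gold = (0.4/0.095)^(1/0.6) ≈ 10.9789.

k_gold ≈ 10.9789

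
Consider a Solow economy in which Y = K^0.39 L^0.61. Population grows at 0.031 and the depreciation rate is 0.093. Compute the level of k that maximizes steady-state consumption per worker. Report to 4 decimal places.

Break-even investment rate: n + δ = 0.031 + 0.093 = 0.124.
Maximizing c = f(k) − (n+δ)·k gives f'(k) = n+δ, i.e. 0.39·k^(0.39−1) = 0.124, so k_gold = (0.39/0.124)^(1/0.61) ≈ 6.5435.

k_gold ≈ 6.5435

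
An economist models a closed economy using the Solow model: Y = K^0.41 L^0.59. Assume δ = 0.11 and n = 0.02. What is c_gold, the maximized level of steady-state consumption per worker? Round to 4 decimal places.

c_gold ≈ 1.3107

The effective depreciation rate is n + δ = 0.02 + 0.11 = 0.13.
At the golden rule the marginal product of capital equals n+δ: 0.41·k^(0.41−1) = 0.13. Solving, k_gold = (0.41/0.13)^(1/0.59) ≈ 7.0064.
y_gold = 7.0064^0.41 ≈ 2.2215.
c_gold = y_gold − (n+δ)·k_gold = 2.2215 − 0.13·7.0064 ≈ 1.3107.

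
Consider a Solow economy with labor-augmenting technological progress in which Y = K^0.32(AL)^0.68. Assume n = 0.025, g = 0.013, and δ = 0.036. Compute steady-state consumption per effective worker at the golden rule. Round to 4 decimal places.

Break-even investment rate: n + g + δ = 0.025 + 0.013 + 0.036 = 0.074.
Setting f'(k) = n+g+δ gives 0.32·k^(0.32−1) = 0.074, hence k_gold = (0.32/0.074)^(1/0.68) ≈ 8.6134.
y_gold = 8.6134^0.32 ≈ 1.9918.
c_gold = y_gold − (n+g+δ)·k_gold = 1.9918 − 0.074·8.6134 ≈ 1.3545.

c_gold ≈ 1.3545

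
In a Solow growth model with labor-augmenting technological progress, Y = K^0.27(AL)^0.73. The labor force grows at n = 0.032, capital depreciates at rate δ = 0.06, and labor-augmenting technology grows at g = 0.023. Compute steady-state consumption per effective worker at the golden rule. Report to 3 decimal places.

c_gold ≈ 1.001

The effective depreciation rate is n + g + δ = 0.032 + 0.023 + 0.06 = 0.115.
Setting f'(k) = n+g+δ gives 0.27·k^(0.27−1) = 0.115, hence k_gold = (0.27/0.115)^(1/0.73) ≈ 3.2193.
y_gold = 3.2193^0.27 ≈ 1.3712.
c_gold = y_gold − (n+g+δ)·k_gold = 1.3712 − 0.115·3.2193 ≈ 1.0010.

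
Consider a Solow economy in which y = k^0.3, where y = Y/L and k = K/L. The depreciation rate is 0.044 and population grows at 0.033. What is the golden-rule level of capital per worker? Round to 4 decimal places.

k_gold ≈ 6.9784

The effective depreciation rate is n + δ = 0.033 + 0.044 = 0.077.
Maximizing c = f(k) − (n+δ)·k gives f'(k) = n+δ, i.e. 0.3·k^(0.3−1) = 0.077, so k_gold = (0.3/0.077)^(1/0.7) ≈ 6.9784.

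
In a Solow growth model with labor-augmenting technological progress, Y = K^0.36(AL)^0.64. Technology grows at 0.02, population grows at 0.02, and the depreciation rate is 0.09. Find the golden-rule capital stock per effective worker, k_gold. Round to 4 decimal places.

k_gold ≈ 4.9112

n + g + δ = 0.02 + 0.02 + 0.09 = 0.13.
Golden rule sets MPK = n+g+δ: 0.36·k^(0.36−1) = 0.13, so k_gold = (0.36/0.13)^(1/0.64) ≈ 4.9112.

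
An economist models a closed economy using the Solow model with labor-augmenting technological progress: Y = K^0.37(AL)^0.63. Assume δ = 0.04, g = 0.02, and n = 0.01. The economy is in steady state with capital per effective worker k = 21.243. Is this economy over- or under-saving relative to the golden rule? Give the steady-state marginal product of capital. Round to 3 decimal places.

over-saving; MPK ≈ 0.054

Capital per effective worker breaks even when investment replaces (n + g + δ)·k; here n + g + δ = 0.07.
MPK = 0.37·k^(0.37−1) = 0.37·21.243^(-0.63) ≈ 0.0540.
MPK < 0.07, so the economy is dynamically inefficient (over-saving).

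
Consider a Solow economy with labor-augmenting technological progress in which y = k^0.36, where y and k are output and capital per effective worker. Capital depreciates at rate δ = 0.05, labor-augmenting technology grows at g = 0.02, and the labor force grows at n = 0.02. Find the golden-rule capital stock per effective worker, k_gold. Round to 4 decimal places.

n + g + δ = 0.02 + 0.02 + 0.05 = 0.09.
Golden rule sets MPK = n+g+δ: 0.36·k^(0.36−1) = 0.09, so k_gold = (0.36/0.09)^(1/0.64) ≈ 8.7241.

k_gold ≈ 8.7241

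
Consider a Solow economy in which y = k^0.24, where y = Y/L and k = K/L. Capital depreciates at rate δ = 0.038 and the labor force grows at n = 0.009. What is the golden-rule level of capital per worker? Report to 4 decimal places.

The effective depreciation rate is n + δ = 0.009 + 0.038 = 0.047.
At the golden rule the marginal product of capital equals n+δ: 0.24·k^(0.24−1) = 0.047. Solving, k_gold = (0.24/0.047)^(1/0.76) ≈ 8.5453.

k_gold ≈ 8.5453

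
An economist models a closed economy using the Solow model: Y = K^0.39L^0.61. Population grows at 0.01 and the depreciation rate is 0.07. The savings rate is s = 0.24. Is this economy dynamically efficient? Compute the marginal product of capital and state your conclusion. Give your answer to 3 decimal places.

Capital per worker breaks even when investment replaces (n + δ)·k; here n + δ = 0.08.
Steady-state k*: s·k^0.39 = 0.08·k gives k* = (0.24/0.08)^(1/0.61) ≈ 6.0557.
MPK = 0.39·6.0557^(-0.61) ≈ 0.1300.
MPK > n+δ = 0.08, so the economy is dynamically efficient (under-saving).

dynamically efficient; MPK ≈ 0.130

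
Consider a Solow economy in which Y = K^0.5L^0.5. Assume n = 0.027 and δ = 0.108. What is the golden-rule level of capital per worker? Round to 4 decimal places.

n + δ = 0.027 + 0.108 = 0.135.
Maximizing c = f(k) − (n+δ)·k gives f'(k) = n+δ, i.e. 0.5·k^(0.5−1) = 0.135, so k_gold = (0.5/0.135)^(1/0.5) ≈ 13.7174.

k_gold ≈ 13.7174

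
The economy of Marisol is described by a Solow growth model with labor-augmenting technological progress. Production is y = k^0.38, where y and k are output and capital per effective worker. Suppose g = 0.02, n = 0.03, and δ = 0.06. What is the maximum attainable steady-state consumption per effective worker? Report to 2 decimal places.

c_gold ≈ 1.33

The effective depreciation rate is n + g + δ = 0.03 + 0.02 + 0.06 = 0.11.
Setting f'(k) = n+g+δ gives 0.38·k^(0.38−1) = 0.11, hence k_gold = (0.38/0.11)^(1/0.62) ≈ 7.3854.
y_gold = 7.3854^0.38 ≈ 2.1379.
c_gold = y_gold − (n+g+δ)·k_gold = 2.1379 − 0.11·7.3854 ≈ 1.3255.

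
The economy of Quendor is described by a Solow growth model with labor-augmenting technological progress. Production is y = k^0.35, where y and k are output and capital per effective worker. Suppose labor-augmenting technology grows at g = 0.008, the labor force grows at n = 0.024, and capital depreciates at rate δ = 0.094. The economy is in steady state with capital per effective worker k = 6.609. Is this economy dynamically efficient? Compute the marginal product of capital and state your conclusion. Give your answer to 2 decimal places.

dynamically inefficient; MPK ≈ 0.10

The effective depreciation rate is n + g + δ = 0.024 + 0.008 + 0.094 = 0.126.
MPK = 0.35·k^(0.35−1) = 0.35·6.609^(-0.65) ≈ 0.1026.
MPK < 0.126, so the economy is dynamically inefficient (over-saving).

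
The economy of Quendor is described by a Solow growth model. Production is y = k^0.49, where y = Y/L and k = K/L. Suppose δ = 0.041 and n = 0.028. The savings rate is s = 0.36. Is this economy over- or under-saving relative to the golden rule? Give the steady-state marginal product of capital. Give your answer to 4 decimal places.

The effective depreciation rate is n + δ = 0.028 + 0.041 = 0.069.
Steady-state k*: s·k^0.49 = 0.069·k gives k* = (0.36/0.069)^(1/0.51) ≈ 25.5136.
MPK = 0.49·25.5136^(-0.51) ≈ 0.0939.
MPK > n+δ = 0.069, so the economy is dynamically efficient (under-saving).

under-saving; MPK ≈ 0.0939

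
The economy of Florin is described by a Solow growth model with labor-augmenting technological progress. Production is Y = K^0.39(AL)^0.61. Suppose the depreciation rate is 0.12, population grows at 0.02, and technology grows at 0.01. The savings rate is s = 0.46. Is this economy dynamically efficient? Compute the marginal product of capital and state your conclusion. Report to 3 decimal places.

dynamically inefficient; MPK ≈ 0.127

The effective depreciation rate is n + g + δ = 0.02 + 0.01 + 0.12 = 0.15.
Steady-state k*: s·k^0.39 = 0.15·k gives k* = (0.46/0.15)^(1/0.61) ≈ 6.2779.
MPK = 0.39·6.2779^(-0.61) ≈ 0.1272.
MPK < n+g+δ = 0.15, so the economy is dynamically inefficient (over-saving).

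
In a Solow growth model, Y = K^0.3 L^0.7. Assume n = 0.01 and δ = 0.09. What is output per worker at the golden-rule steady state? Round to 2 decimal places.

y_gold ≈ 1.60

n + δ = 0.01 + 0.09 = 0.1.
Golden rule sets MPK = n+δ: 0.3·k^(0.3−1) = 0.1, so k_gold = (0.3/0.1)^(1/0.7) ≈ 4.8040.
Output: y_gold = k_gold^0.3 = 4.8040^0.3 ≈ 1.6013.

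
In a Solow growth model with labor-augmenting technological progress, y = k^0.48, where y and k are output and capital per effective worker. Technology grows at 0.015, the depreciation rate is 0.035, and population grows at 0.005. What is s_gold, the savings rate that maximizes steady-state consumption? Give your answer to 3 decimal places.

s_gold = 0.480

The effective depreciation rate is n + g + δ = 0.005 + 0.015 + 0.035 = 0.055.
At the golden rule MPK = n+g+δ, and in any Cobb-Douglas steady state s = (n+g+δ)·k/y = MPK·k/y = capital's share 0.48.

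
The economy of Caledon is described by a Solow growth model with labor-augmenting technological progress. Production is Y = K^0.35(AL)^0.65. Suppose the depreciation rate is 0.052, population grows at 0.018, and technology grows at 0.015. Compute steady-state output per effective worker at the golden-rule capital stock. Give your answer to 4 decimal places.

n + g + δ = 0.018 + 0.015 + 0.052 = 0.085.
At the golden rule the marginal product of capital equals n+g+δ: 0.35·k^(0.35−1) = 0.085. Solving, k_gold = (0.35/0.085)^(1/0.65) ≈ 8.8230.
Output: y_gold = k_gold^0.35 = 8.8230^0.35 ≈ 2.1427.

y_gold ≈ 2.1427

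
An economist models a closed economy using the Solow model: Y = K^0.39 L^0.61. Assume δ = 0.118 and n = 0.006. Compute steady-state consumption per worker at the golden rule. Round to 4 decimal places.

The effective depreciation rate is n + δ = 0.006 + 0.118 = 0.124.
Golden rule sets MPK = n+δ: 0.39·k^(0.39−1) = 0.124, so k_gold = (0.39/0.124)^(1/0.61) ≈ 6.5435.
y_gold = 6.5435^0.39 ≈ 2.0805.
c_gold = y_gold − (n+δ)·k_gold = 2.0805 − 0.124·6.5435 ≈ 1.2691.

c_gold ≈ 1.2691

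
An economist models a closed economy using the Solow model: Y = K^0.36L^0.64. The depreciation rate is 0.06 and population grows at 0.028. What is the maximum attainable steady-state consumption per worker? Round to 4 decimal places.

The effective depreciation rate is n + δ = 0.028 + 0.06 = 0.088.
At the golden rule the marginal product of capital equals n+δ: 0.36·k^(0.36−1) = 0.088. Solving, k_gold = (0.36/0.088)^(1/0.64) ≈ 9.0358.
y_gold = 9.0358^0.36 ≈ 2.2088.
c_gold = y_gold − (n+δ)·k_gold = 2.2088 − 0.088·9.0358 ≈ 1.4136.

c_gold ≈ 1.4136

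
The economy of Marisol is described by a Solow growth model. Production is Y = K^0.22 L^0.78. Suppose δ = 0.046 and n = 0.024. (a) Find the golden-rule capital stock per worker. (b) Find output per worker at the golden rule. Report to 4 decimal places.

n + δ = 0.024 + 0.046 = 0.07.
Maximizing c = f(k) − (n+δ)·k gives f'(k) = n+δ, i.e. 0.22·k^(0.22−1) = 0.07, so k_gold = (0.22/0.07)^(1/0.78) ≈ 4.3411.
y_gold = 4.3411^0.22 ≈ 1.3812.

(a) k_gold ≈ 4.3411; (b) y_gold ≈ 1.3812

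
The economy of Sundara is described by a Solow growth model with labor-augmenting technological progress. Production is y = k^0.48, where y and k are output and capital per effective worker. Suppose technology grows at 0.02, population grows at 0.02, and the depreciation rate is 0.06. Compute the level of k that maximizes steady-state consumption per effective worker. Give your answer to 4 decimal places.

The effective depreciation rate is n + g + δ = 0.02 + 0.02 + 0.06 = 0.1.
Golden rule sets MPK = n+g+δ: 0.48·k^(0.48−1) = 0.1, so k_gold = (0.48/0.1)^(1/0.52) ≈ 20.4211.

k_gold ≈ 20.4211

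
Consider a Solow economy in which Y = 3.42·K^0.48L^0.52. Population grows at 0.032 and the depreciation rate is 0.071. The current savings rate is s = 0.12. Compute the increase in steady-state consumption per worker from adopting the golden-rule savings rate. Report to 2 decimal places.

Δc ≈ 12.12

Break-even investment rate: n + δ = 0.032 + 0.071 = 0.103.
Current steady state (s = 0.12): k* = (0.12·3.42/0.103)^(1/0.52) ≈ 14.2744, y* = 3.42·14.2744^0.48 ≈ 12.2522, c* = (1−0.12)·12.2522 ≈ 10.7819.
Golden rule sets MPK = n+δ: 0.48·3.42·k^(0.48−1) = 0.103, so k_gold = (0.48·3.42/0.103)^(1/0.52) ≈ 205.2890.
y_gold = 3.42·205.2890^0.48 ≈ 44.0516, c_gold = y_gold − 0.103·k_gold ≈ 22.9068.
Gain: Δc = 22.9068 − 10.7819 ≈ 12.1249.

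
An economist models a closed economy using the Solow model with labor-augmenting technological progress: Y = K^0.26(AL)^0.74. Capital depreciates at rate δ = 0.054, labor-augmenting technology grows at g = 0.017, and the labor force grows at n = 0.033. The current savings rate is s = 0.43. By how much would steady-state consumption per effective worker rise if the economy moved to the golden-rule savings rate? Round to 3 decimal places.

Δc ≈ 0.082

Capital per effective worker breaks even when investment replaces (n + g + δ)·k; here n + g + δ = 0.104.
Current steady state (s = 0.43): k* = (0.43/0.104)^(1/0.74) ≈ 6.8080, y* = 6.8080^0.26 ≈ 1.6466, c* = (1−0.43)·1.6466 ≈ 0.9386.
Golden rule sets MPK = n+g+δ: 0.26·k^(0.26−1) = 0.104, so k_gold = (0.26/0.104)^(1/0.74) ≈ 3.4495.
y_gold = 3.4495^0.26 ≈ 1.3798, c_gold = y_gold − 0.104·k_gold ≈ 1.0211.
Gain: Δc = 1.0211 − 0.9386 ≈ 0.0825.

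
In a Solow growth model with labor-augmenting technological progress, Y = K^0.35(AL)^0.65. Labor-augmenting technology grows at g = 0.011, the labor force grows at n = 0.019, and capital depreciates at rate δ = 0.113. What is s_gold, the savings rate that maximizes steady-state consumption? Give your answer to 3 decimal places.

Capital per effective worker breaks even when investment replaces (n + g + δ)·k; here n + g + δ = 0.143.
At the golden rule MPK = n+g+δ, and in any Cobb-Douglas steady state s = (n+g+δ)·k/y = MPK·k/y = capital's share 0.35.

s_gold = 0.350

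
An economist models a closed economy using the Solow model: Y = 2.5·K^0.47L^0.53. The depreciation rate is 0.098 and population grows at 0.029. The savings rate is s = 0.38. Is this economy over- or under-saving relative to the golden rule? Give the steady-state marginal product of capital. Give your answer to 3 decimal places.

n + δ = 0.029 + 0.098 = 0.127.
Steady-state k*: s·A·k^0.47 = 0.127·k gives k* = (0.38·2.5/0.127)^(1/0.53) ≈ 44.5559.
MPK = 0.47·2.5·44.5559^(-0.53) ≈ 0.1571.
MPK > n+δ = 0.127, so the economy is dynamically efficient (under-saving).

under-saving; MPK ≈ 0.157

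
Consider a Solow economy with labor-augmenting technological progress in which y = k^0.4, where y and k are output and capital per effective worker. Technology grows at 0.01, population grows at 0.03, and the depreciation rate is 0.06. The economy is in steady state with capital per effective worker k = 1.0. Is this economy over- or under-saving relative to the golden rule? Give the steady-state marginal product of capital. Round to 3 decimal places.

Break-even investment rate: n + g + δ = 0.03 + 0.01 + 0.06 = 0.1.
MPK = 0.4·k^(0.4−1) = 0.4·1.0^(-0.6) ≈ 0.4000.
MPK > 0.1, so the economy is dynamically efficient (under-saving).

under-saving; MPK ≈ 0.400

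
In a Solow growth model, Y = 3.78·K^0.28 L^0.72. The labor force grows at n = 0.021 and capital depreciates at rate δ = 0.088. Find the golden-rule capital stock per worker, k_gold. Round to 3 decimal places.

k_gold ≈ 23.504

Capital per worker breaks even when investment replaces (n + δ)·k; here n + δ = 0.109.
At the golden rule the marginal product of capital equals n+δ: 0.28·3.78·k^(0.28−1) = 0.109. Solving, k_gold = (0.28·3.78/0.109)^(1/0.72) ≈ 23.5041.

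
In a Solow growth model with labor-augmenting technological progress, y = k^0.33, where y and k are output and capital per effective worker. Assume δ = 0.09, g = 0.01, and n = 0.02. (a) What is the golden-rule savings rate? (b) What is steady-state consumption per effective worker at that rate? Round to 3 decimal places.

The effective depreciation rate is n + g + δ = 0.02 + 0.01 + 0.09 = 0.12.
For Cobb-Douglas, s_gold equals capital's share: s_gold = 0.33.
Setting f'(k) = n+g+δ gives 0.33·k^(0.33−1) = 0.12, hence k_gold = (0.33/0.12)^(1/0.67) ≈ 4.5261.
y_gold = 4.5261^0.33 ≈ 1.6458; c_gold = (1−0.33)·y_gold ≈ 1.1027.

(a) s_gold = 0.330; (b) c_gold ≈ 1.103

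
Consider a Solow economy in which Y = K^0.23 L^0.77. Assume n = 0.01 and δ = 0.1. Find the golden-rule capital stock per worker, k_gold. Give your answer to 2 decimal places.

k_gold ≈ 2.61

The effective depreciation rate is n + δ = 0.01 + 0.1 = 0.11.
Setting f'(k) = n+δ gives 0.23·k^(0.23−1) = 0.11, hence k_gold = (0.23/0.11)^(1/0.77) ≈ 2.6063.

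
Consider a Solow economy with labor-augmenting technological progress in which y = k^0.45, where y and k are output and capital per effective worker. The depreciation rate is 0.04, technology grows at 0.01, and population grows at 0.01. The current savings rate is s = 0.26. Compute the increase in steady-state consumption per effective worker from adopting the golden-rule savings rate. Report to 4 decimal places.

n + g + δ = 0.01 + 0.01 + 0.04 = 0.06.
Current steady state (s = 0.26): k* = (0.26/0.06)^(1/0.55) ≈ 14.3833, y* = 14.3833^0.45 ≈ 3.3192, c* = (1−0.26)·3.3192 ≈ 2.4562.
Golden rule sets MPK = n+g+δ: 0.45·k^(0.45−1) = 0.06, so k_gold = (0.45/0.06)^(1/0.55) ≈ 38.9960.
y_gold = 38.9960^0.45 ≈ 5.1995, c_gold = y_gold − 0.06·k_gold ≈ 2.8597.
Gain: Δc = 2.8597 − 2.4562 ≈ 0.4035.

Δc ≈ 0.4035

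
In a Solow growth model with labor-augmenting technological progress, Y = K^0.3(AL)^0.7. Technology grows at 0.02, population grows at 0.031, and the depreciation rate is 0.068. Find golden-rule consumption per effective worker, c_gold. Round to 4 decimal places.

Break-even investment rate: n + g + δ = 0.031 + 0.02 + 0.068 = 0.119.
Golden rule sets MPK = n+g+δ: 0.3·k^(0.3−1) = 0.119, so k_gold = (0.3/0.119)^(1/0.7) ≈ 3.7469.
y_gold = 3.7469^0.3 ≈ 1.4863.
c_gold = y_gold − (n+g+δ)·k_gold = 1.4863 − 0.119·3.7469 ≈ 1.0404.

c_gold ≈ 1.0404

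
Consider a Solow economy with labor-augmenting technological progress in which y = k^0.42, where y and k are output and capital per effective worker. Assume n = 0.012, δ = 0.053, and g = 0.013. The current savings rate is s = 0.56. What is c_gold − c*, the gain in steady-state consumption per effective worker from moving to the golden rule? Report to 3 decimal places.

The effective depreciation rate is n + g + δ = 0.012 + 0.013 + 0.053 = 0.078.
Current steady state (s = 0.56): k* = (0.56/0.078)^(1/0.58) ≈ 29.9242, y* = 29.9242^0.42 ≈ 4.1680, c* = (1−0.56)·4.1680 ≈ 1.8339.
Maximizing c = f(k) − (n+g+δ)·k gives f'(k) = n+g+δ, i.e. 0.42·k^(0.42−1) = 0.078, so k_gold = (0.42/0.078)^(1/0.58) ≈ 18.2226.
y_gold = 18.2226^0.42 ≈ 3.3842, c_gold = y_gold − 0.078·k_gold ≈ 1.9628.
Gain: Δc = 1.9628 − 1.8339 ≈ 0.1289.

Δc ≈ 0.129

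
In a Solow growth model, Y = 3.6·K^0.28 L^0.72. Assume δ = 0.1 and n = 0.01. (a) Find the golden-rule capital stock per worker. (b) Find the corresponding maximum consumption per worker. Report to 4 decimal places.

n + δ = 0.01 + 0.1 = 0.11.
Golden rule sets MPK = n+δ: 0.28·3.6·k^(0.28−1) = 0.11, so k_gold = (0.28·3.6/0.11)^(1/0.72) ≈ 21.6873.
y_gold = 3.6·21.6873^0.28 ≈ 8.5200; c_gold = y_gold − 0.11·k_gold ≈ 6.1344.

(a) k_gold ≈ 21.6873; (b) c_gold ≈ 6.1344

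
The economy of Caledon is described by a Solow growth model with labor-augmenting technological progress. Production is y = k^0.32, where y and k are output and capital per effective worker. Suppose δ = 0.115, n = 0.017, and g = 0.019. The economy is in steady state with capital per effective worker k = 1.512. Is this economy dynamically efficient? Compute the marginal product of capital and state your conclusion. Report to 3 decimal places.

n + g + δ = 0.017 + 0.019 + 0.115 = 0.151.
MPK = 0.32·k^(0.32−1) = 0.32·1.512^(-0.68) ≈ 0.2416.
MPK > 0.151, so the economy is dynamically efficient (under-saving).

dynamically efficient; MPK ≈ 0.242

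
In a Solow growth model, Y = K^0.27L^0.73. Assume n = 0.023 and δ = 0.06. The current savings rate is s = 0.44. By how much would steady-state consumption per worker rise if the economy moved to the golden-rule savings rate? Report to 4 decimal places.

Δc ≈ 0.0915

The effective depreciation rate is n + δ = 0.023 + 0.06 = 0.083.
Current steady state (s = 0.44): k* = (0.44/0.083)^(1/0.73) ≈ 9.8241, y* = 9.8241^0.27 ≈ 1.8532, c* = (1−0.44)·1.8532 ≈ 1.0378.
Golden rule sets MPK = n+δ: 0.27·k^(0.27−1) = 0.083, so k_gold = (0.27/0.083)^(1/0.73) ≈ 5.0322.
y_gold = 5.0322^0.27 ≈ 1.5469, c_gold = y_gold − 0.083·k_gold ≈ 1.1293.
Gain: Δc = 1.1293 − 1.0378 ≈ 0.0915.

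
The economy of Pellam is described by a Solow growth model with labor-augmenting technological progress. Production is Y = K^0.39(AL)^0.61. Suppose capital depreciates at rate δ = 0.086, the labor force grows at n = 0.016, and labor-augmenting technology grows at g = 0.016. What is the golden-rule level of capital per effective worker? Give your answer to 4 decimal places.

Break-even investment rate: n + g + δ = 0.016 + 0.016 + 0.086 = 0.118.
Golden rule sets MPK = n+g+δ: 0.39·k^(0.39−1) = 0.118, so k_gold = (0.39/0.118)^(1/0.61) ≈ 7.0977.

k_gold ≈ 7.0977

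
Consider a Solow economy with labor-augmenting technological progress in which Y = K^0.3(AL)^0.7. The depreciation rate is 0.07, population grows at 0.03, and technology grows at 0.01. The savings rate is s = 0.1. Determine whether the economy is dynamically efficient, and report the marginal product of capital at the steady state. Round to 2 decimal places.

The effective depreciation rate is n + g + δ = 0.03 + 0.01 + 0.07 = 0.11.
Steady-state k*: s·k^0.3 = 0.11·k gives k* = (0.1/0.11)^(1/0.7) ≈ 0.8727.
MPK = 0.3·0.8727^(-0.7) ≈ 0.3300.
MPK > n+g+δ = 0.11, so the economy is dynamically efficient (under-saving).

dynamically efficient; MPK ≈ 0.33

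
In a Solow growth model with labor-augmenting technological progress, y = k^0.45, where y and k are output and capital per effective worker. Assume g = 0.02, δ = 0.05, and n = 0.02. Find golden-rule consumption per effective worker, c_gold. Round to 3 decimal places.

The effective depreciation rate is n + g + δ = 0.02 + 0.02 + 0.05 = 0.09.
Maximizing c = f(k) − (n+g+δ)·k gives f'(k) = n+g+δ, i.e. 0.45·k^(0.45−1) = 0.09, so k_gold = (0.45/0.09)^(1/0.55) ≈ 18.6575.
y_gold = 18.6575^0.45 ≈ 3.7315.
c_gold = y_gold − (n+g+δ)·k_gold = 3.7315 − 0.09·18.6575 ≈ 2.0523.

c_gold ≈ 2.052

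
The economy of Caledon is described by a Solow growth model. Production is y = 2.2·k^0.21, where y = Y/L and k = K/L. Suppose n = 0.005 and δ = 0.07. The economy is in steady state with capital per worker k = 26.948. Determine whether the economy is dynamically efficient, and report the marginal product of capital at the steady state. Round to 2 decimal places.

Capital per worker breaks even when investment replaces (n + δ)·k; here n + δ = 0.075.
MPK = 0.21·2.2·k^(0.21−1) = 0.21·2.2·26.948^(-0.79) ≈ 0.0342.
MPK < 0.075, so the economy is dynamically inefficient (over-saving).

dynamically inefficient; MPK ≈ 0.03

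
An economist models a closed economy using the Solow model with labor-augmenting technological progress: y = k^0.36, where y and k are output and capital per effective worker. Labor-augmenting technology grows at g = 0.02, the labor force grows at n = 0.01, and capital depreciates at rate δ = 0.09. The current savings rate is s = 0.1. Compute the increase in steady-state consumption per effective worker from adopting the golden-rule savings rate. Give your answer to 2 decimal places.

Break-even investment rate: n + g + δ = 0.01 + 0.02 + 0.09 = 0.12.
Current steady state (s = 0.1): k* = (0.1/0.12)^(1/0.64) ≈ 0.7521, y* = 0.7521^0.36 ≈ 0.9025, c* = (1−0.1)·0.9025 ≈ 0.8123.
Maximizing c = f(k) − (n+g+δ)·k gives f'(k) = n+g+δ, i.e. 0.36·k^(0.36−1) = 0.12, so k_gold = (0.36/0.12)^(1/0.64) ≈ 5.5655.
y_gold = 5.5655^0.36 ≈ 1.8552, c_gold = y_gold − 0.12·k_gold ≈ 1.1873.
Gain: Δc = 1.1873 − 0.8123 ≈ 0.3750.

Δc ≈ 0.38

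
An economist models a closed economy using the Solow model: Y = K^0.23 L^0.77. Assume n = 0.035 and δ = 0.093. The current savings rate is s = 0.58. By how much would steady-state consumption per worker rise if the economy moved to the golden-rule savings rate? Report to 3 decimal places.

Capital per worker breaks even when investment replaces (n + δ)·k; here n + δ = 0.128.
Current steady state (s = 0.58): k* = (0.58/0.128)^(1/0.77) ≈ 7.1159, y* = 7.1159^0.23 ≈ 1.5704, c* = (1−0.58)·1.5704 ≈ 0.6596.
Maximizing c = f(k) − (n+δ)·k gives f'(k) = n+δ, i.e. 0.23·k^(0.23−1) = 0.128, so k_gold = (0.23/0.128)^(1/0.77) ≈ 2.1406.
y_gold = 2.1406^0.23 ≈ 1.1913, c_gold = y_gold − 0.128·k_gold ≈ 0.9173.
Gain: Δc = 0.9173 − 0.6596 ≈ 0.2577.

Δc ≈ 0.258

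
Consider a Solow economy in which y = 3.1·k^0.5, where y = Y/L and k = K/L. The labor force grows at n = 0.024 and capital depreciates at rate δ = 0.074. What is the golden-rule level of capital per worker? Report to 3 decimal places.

Break-even investment rate: n + δ = 0.024 + 0.074 = 0.098.
Golden rule sets MPK = n+δ: 0.5·3.1·k^(0.5−1) = 0.098, so k_gold = (0.5·3.1/0.098)^(1/0.5) ≈ 250.1562.

k_gold ≈ 250.156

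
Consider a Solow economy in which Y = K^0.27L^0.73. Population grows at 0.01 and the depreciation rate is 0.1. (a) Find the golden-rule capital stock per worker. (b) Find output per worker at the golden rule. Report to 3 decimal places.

(a) k_gold ≈ 3.421; (b) y_gold ≈ 1.394

Capital per worker breaks even when investment replaces (n + δ)·k; here n + δ = 0.11.
Golden rule sets MPK = n+δ: 0.27·k^(0.27−1) = 0.11, so k_gold = (0.27/0.11)^(1/0.73) ≈ 3.4214.
y_gold = 3.4214^0.27 ≈ 1.3939.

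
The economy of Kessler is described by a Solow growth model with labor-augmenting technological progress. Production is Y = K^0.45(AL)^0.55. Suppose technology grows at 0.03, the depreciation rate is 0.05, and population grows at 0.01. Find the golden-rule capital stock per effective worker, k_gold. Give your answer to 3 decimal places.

Capital per effective worker breaks even when investment replaces (n + g + δ)·k; here n + g + δ = 0.09.
Setting f'(k) = n+g+δ gives 0.45·k^(0.45−1) = 0.09, hence k_gold = (0.45/0.09)^(1/0.55) ≈ 18.6575.

k_gold ≈ 18.658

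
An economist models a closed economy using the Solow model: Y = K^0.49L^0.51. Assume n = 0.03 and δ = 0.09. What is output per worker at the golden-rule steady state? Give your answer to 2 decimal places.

y_gold ≈ 3.86

The effective depreciation rate is n + δ = 0.03 + 0.09 = 0.12.
At the golden rule the marginal product of capital equals n+δ: 0.49·k^(0.49−1) = 0.12. Solving, k_gold = (0.49/0.12)^(1/0.51) ≈ 15.7786.
Output: y_gold = k_gold^0.49 = 15.7786^0.49 ≈ 3.8641.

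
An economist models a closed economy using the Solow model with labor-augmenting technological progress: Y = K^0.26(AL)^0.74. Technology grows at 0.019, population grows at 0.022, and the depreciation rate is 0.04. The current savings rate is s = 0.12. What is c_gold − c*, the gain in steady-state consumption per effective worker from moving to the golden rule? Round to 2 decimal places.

Δc ≈ 0.10

The effective depreciation rate is n + g + δ = 0.022 + 0.019 + 0.04 = 0.081.
Current steady state (s = 0.12): k* = (0.12/0.081)^(1/0.74) ≈ 1.7009, y* = 1.7009^0.26 ≈ 1.1481, c* = (1−0.12)·1.1481 ≈ 1.0103.
Maximizing c = f(k) − (n+g+δ)·k gives f'(k) = n+g+δ, i.e. 0.26·k^(0.26−1) = 0.081, so k_gold = (0.26/0.081)^(1/0.74) ≈ 4.8355.
y_gold = 4.8355^0.26 ≈ 1.5065, c_gold = y_gold − 0.081·k_gold ≈ 1.1148.
Gain: Δc = 1.1148 − 1.0103 ≈ 0.1045.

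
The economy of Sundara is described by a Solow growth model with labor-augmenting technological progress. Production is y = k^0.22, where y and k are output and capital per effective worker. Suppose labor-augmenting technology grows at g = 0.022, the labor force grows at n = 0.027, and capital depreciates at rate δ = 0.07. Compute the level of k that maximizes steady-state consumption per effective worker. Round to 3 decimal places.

k_gold ≈ 2.199

The effective depreciation rate is n + g + δ = 0.027 + 0.022 + 0.07 = 0.119.
At the golden rule the marginal product of capital equals n+g+δ: 0.22·k^(0.22−1) = 0.119. Solving, k_gold = (0.22/0.119)^(1/0.78) ≈ 2.1986.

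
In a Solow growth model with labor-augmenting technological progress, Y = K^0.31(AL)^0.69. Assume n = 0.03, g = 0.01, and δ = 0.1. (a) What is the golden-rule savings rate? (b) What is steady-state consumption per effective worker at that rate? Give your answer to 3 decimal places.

(a) s_gold = 0.310; (b) c_gold ≈ 0.986

Capital per effective worker breaks even when investment replaces (n + g + δ)·k; here n + g + δ = 0.14.
For Cobb-Douglas, s_gold equals capital's share: s_gold = 0.31.
Setting f'(k) = n+g+δ gives 0.31·k^(0.31−1) = 0.14, hence k_gold = (0.31/0.14)^(1/0.69) ≈ 3.1647.
y_gold = 3.1647^0.31 ≈ 1.4292; c_gold = (1−0.31)·y_gold ≈ 0.9862.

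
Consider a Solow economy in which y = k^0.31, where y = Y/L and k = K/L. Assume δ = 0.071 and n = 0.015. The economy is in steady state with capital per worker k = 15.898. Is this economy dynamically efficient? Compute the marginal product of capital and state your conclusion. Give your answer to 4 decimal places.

dynamically inefficient; MPK ≈ 0.0460

Capital per worker breaks even when investment replaces (n + δ)·k; here n + δ = 0.086.
MPK = 0.31·k^(0.31−1) = 0.31·15.898^(-0.69) ≈ 0.0460.
MPK < 0.086, so the economy is dynamically inefficient (over-saving).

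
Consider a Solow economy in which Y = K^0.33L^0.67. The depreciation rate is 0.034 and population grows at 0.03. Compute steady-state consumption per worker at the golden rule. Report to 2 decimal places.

c_gold ≈ 1.50

The effective depreciation rate is n + δ = 0.03 + 0.034 = 0.064.
Setting f'(k) = n+δ gives 0.33·k^(0.33−1) = 0.064, hence k_gold = (0.33/0.064)^(1/0.67) ≈ 11.5660.
y_gold = 11.5660^0.33 ≈ 2.2431.
c_gold = y_gold − (n+δ)·k_gold = 2.2431 − 0.064·11.5660 ≈ 1.5029.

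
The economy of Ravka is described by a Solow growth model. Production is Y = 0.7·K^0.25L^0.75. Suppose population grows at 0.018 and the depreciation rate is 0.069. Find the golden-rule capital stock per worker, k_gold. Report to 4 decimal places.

k_gold ≈ 2.5392

Capital per worker breaks even when investment replaces (n + δ)·k; here n + δ = 0.087.
Maximizing c = f(k) − (n+δ)·k gives f'(k) = n+δ, i.e. 0.25·0.7·k^(0.25−1) = 0.087, so k_gold = (0.25·0.7/0.087)^(1/0.75) ≈ 2.5392.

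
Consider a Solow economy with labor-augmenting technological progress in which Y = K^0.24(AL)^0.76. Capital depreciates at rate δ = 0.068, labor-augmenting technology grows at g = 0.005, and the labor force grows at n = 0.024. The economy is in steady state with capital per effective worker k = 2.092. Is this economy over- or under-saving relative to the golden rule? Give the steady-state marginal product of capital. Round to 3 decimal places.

under-saving; MPK ≈ 0.137

Capital per effective worker breaks even when investment replaces (n + g + δ)·k; here n + g + δ = 0.097.
MPK = 0.24·k^(0.24−1) = 0.24·2.092^(-0.76) ≈ 0.1370.
MPK > 0.097, so the economy is dynamically efficient (under-saving).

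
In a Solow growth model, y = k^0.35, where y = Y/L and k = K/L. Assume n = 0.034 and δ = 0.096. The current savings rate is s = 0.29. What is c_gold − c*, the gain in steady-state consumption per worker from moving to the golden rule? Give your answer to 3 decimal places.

Capital per worker breaks even when investment replaces (n + δ)·k; here n + δ = 0.13.
Current steady state (s = 0.29): k* = (0.29/0.13)^(1/0.65) ≈ 3.4362, y* = 3.4362^0.35 ≈ 1.5404, c* = (1−0.29)·1.5404 ≈ 1.0937.
Golden rule sets MPK = n+δ: 0.35·k^(0.35−1) = 0.13, so k_gold = (0.35/0.13)^(1/0.65) ≈ 4.5891.
y_gold = 4.5891^0.35 ≈ 1.7045, c_gold = y_gold − 0.13·k_gold ≈ 1.1079.
Gain: Δc = 1.1079 − 1.0937 ≈ 0.0143.

Δc ≈ 0.014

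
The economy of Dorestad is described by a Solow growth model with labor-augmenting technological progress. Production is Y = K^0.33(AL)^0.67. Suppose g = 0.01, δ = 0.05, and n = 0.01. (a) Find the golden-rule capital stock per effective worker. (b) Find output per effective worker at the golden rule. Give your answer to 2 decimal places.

n + g + δ = 0.01 + 0.01 + 0.05 = 0.07.
At the golden rule the marginal product of capital equals n+g+δ: 0.33·k^(0.33−1) = 0.07. Solving, k_gold = (0.33/0.07)^(1/0.67) ≈ 10.1181.
y_gold = 10.1181^0.33 ≈ 2.1463.

(a) k_gold ≈ 10.12; (b) y_gold ≈ 2.15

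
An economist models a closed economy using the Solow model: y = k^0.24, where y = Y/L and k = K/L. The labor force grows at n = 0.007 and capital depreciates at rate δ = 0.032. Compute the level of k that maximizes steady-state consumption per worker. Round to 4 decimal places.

Break-even investment rate: n + δ = 0.007 + 0.032 = 0.039.
Maximizing c = f(k) − (n+δ)·k gives f'(k) = n+δ, i.e. 0.24·k^(0.24−1) = 0.039, so k_gold = (0.24/0.039)^(1/0.76) ≈ 10.9232.

k_gold ≈ 10.9232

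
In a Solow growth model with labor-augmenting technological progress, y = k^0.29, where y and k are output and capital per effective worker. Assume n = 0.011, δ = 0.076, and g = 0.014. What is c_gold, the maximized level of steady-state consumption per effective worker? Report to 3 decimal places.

c_gold ≈ 1.092

Capital per effective worker breaks even when investment replaces (n + g + δ)·k; here n + g + δ = 0.101.
Maximizing c = f(k) − (n+g+δ)·k gives f'(k) = n+g+δ, i.e. 0.29·k^(0.29−1) = 0.101, so k_gold = (0.29/0.101)^(1/0.71) ≈ 4.4175.
y_gold = 4.4175^0.29 ≈ 1.5385.
c_gold = y_gold − (n+g+δ)·k_gold = 1.5385 − 0.101·4.4175 ≈ 1.0923.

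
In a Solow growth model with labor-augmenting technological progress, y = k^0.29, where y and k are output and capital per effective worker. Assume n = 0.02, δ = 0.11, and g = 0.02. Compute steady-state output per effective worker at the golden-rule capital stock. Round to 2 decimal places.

Capital per effective worker breaks even when investment replaces (n + g + δ)·k; here n + g + δ = 0.15.
At the golden rule the marginal product of capital equals n+g+δ: 0.29·k^(0.29−1) = 0.15. Solving, k_gold = (0.29/0.15)^(1/0.71) ≈ 2.5307.
Output: y_gold = k_gold^0.29 = 2.5307^0.29 ≈ 1.3090.

y_gold ≈ 1.31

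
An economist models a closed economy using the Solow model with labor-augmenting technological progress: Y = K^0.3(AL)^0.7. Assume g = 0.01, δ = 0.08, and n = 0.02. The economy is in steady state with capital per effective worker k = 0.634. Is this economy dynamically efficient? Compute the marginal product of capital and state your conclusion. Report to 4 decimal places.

dynamically efficient; MPK ≈ 0.4127

n + g + δ = 0.02 + 0.01 + 0.08 = 0.11.
MPK = 0.3·k^(0.3−1) = 0.3·0.634^(-0.7) ≈ 0.4127.
MPK > 0.11, so the economy is dynamically efficient (under-saving).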